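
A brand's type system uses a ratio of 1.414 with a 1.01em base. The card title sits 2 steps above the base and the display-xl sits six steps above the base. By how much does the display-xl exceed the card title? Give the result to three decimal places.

Step 2: 1.01 × 1.414² = 2.01939em
Step 6: 1.01 × 1.414⁶ = 8.07268em
Difference: 8.07268 − 2.01939 = 6.05329em

6.053em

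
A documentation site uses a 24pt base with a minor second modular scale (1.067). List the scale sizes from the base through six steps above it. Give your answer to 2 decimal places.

Step 0: 24pt
Step 1: 24.0 × 1.067 = 25.61
Step 2: 24.0 × 1.067² = 27.32
Step 3: 24.0 × 1.067³ = 29.15
Step 4: 24.0 × 1.067⁴ = 31.11
Step 5: 24.0 × 1.067⁵ = 33.19
Step 6: 24.0 × 1.067⁶ = 35.42

24.00pt, 25.61pt, 27.32pt, 29.15pt, 31.11pt, 33.19pt, 35.42pt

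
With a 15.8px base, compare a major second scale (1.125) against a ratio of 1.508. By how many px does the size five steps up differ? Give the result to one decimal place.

Major second: 15.8 × 1.125⁵ = 28.472px
At 1.508: 15.8 × 1.508⁵ = 123.215px
Difference: 123.215 − 28.472 = 94.743px

94.7px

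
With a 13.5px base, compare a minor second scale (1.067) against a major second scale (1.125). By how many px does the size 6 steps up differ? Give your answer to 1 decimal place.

Minor second: 13.5 × 1.067⁶ = 19.921px
Major second: 13.5 × 1.125⁶ = 27.368px
Difference: 27.368 − 19.921 = 7.447px

7.4px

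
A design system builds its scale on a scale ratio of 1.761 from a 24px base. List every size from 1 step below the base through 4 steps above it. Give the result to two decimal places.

13.63px, 24.00px, 42.26px, 74.43px, 131.07px, 230.81px

Step -1: 24.0 ÷ 1.761 = 13.63
Step 0: 24px
Step 1: 24.0 × 1.761 = 42.26
Step 2: 24.0 × 1.761² = 74.43
Step 3: 24.0 × 1.761³ = 131.07
Step 4: 24.0 × 1.761⁴ = 230.81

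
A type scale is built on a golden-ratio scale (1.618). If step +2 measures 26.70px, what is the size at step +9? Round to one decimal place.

775.1px

Moving from step +2 to step +9 is 7 steps up, so multiply by r⁷.
26.70 × 1.618⁷ = 26.70 × 29.03017 ≈ 775.106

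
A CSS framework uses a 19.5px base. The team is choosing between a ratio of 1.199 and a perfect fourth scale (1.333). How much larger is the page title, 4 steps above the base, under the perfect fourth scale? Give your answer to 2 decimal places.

At 1.199: 19.5 × 1.199⁴ = 40.3006px
Perfect fourth: 19.5 × 1.333⁴ = 61.5680px
Difference: 61.5680 − 40.3006 = 21.2674px

21.27px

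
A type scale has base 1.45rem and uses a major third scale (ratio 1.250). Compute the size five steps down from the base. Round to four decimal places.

0.4751rem

1.45 ÷ 1.250⁵ = 1.45 ÷ 3.05176 ≈ 0.4751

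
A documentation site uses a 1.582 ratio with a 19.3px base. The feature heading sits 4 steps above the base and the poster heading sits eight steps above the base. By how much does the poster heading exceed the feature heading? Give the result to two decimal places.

Step 4: 19.3 × 1.582⁴ = 120.8880px
Step 8: 19.3 × 1.582⁸ = 757.1974px
Difference: 757.1974 − 120.8880 = 636.3094px

636.31px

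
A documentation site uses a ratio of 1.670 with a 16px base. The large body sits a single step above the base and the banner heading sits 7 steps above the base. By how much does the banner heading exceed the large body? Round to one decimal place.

Step 1: 16.0 × 1.670 = 26.720px
Step 7: 16.0 × 1.670⁷ = 579.609px
Difference: 579.609 − 26.720 = 552.889px

552.9px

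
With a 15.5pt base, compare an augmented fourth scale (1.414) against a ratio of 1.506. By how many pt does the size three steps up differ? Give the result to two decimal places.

Augmented fourth: 15.5 × 1.414³ = 43.8208pt
At 1.506: 15.5 × 1.506³ = 52.9428pt
Difference: 52.9428 − 43.8208 = 9.1220pt

9.12pt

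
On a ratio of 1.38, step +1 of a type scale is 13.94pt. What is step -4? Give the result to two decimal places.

The gap is -4 − (1) = -5 steps, so the factor is 1.38^-5.
13.94 ÷ 1.38⁵ = 13.94 ÷ 5.00490 ≈ 2.785

2.79pt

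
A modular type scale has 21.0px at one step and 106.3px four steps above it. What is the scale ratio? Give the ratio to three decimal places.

r⁴ = 106.3 / 21.0, so r = (106.3/21.0)^(1/4).
r = 5.0619^(1/4) ≈ 1.5000

1.500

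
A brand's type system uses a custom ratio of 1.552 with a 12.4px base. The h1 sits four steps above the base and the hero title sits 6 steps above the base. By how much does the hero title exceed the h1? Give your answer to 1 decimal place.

Step 4: 12.4 × 1.552⁴ = 71.943px
Step 6: 12.4 × 1.552⁶ = 173.289px
Difference: 173.289 − 71.943 = 101.346px

101.3px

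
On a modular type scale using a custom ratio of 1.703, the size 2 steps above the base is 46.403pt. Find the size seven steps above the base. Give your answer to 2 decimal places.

664.69pt

Moving from step +2 to step +7 is 5 steps up, so multiply by r⁵.
46.403 × 1.703⁵ = 46.403 × 14.32429 ≈ 664.690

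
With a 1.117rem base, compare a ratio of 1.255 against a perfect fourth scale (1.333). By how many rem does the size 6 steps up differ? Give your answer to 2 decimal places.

1.90rem

At 1.255: 1.117 × 1.255⁶ = 4.3643rem
Perfect fourth: 1.117 × 1.333⁶ = 6.2666rem
Difference: 6.2666 − 4.3643 = 1.9023rem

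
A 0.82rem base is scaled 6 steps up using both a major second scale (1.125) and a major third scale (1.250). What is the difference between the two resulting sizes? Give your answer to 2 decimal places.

Major second: 0.82 × 1.125⁶ = 1.6624rem
Major third: 0.82 × 1.250⁶ = 3.1281rem
Difference: 3.1281 − 1.6624 = 1.4657rem

1.47rem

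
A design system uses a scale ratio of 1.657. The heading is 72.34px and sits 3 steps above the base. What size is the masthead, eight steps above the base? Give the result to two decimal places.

72.34 × 1.657⁵ = 72.34 × 12.49144 ≈ 903.631

903.63px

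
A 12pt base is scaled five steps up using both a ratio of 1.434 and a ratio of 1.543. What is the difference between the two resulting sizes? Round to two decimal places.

At 1.434: 12.0 × 1.434⁵ = 72.7657pt
At 1.543: 12.0 × 1.543⁵ = 104.9569pt
Difference: 104.9569 − 72.7657 = 32.1912pt

32.19pt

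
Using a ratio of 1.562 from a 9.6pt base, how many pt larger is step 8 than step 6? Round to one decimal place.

200.8pt

Step 6: 9.6 × 1.562⁶ = 139.430pt
Step 8: 9.6 × 1.562⁸ = 340.188pt
Difference: 340.188 − 139.430 = 200.758pt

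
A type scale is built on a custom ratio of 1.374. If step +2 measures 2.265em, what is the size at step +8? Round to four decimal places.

15.2401em

2.265 × 1.374⁶ = 2.265 × 6.72853 ≈ 15.2401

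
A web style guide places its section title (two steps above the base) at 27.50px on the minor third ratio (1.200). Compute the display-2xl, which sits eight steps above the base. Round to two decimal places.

82.11px

27.50 × 1.200⁶ = 27.50 × 2.98598 ≈ 82.115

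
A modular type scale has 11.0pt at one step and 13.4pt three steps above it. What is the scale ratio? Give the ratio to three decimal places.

1.068

The ratio satisfies 11.0 × r³ = 13.4, so r = (13.4 / 11.0)^(1/3).
r = 1.2182^(1/3) ≈ 1.0680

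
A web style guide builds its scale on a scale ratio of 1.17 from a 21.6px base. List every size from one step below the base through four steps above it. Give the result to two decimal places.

18.46px, 21.60px, 25.27px, 29.57px, 34.59px, 40.48px

Step -1: 21.6 ÷ 1.17 = 18.46
Step 0: 21.6px
Step 1: 21.6 × 1.17 = 25.27
Step 2: 21.6 × 1.17² = 29.57
Step 3: 21.6 × 1.17³ = 34.59
Step 4: 21.6 × 1.17⁴ = 40.48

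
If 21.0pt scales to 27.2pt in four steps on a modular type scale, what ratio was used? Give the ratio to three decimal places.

r⁴ = 27.2 / 21.0, so r = (27.2/21.0)^(1/4).
r = 1.2952^(1/4) ≈ 1.0668

1.067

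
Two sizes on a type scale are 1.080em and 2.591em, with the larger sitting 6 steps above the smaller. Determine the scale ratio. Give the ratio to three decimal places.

The ratio satisfies 1.080 × r⁶ = 2.591, so r = (2.591 / 1.080)^(1/6).
r = 2.3991^(1/6) ≈ 1.1570

1.157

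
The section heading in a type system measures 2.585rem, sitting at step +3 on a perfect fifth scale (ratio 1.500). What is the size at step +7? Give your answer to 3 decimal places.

13.087rem

2.585 × 1.500⁴ = 2.585 × 5.06250 ≈ 13.087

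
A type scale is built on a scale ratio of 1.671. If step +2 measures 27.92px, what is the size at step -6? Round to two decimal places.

0.46px

Moving from step +2 to step -6 is 8 steps down, so divide by r⁸.
27.92 ÷ 1.671⁸ = 27.92 ÷ 60.78712 ≈ 0.459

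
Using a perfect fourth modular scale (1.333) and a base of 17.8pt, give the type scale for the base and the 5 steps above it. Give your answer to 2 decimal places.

17.80pt, 23.73pt, 31.63pt, 42.16pt, 56.20pt, 74.92pt

Step 0: 17.8pt
Step 1: 17.8 × 1.333 = 23.73
Step 2: 17.8 × 1.333² = 31.63
Step 3: 17.8 × 1.333³ = 42.16
Step 4: 17.8 × 1.333⁴ = 56.20
Step 5: 17.8 × 1.333⁵ = 74.92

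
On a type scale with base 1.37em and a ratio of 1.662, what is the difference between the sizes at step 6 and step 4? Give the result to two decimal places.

18.42em

Step 4: 1.37 × 1.662⁴ = 10.4531em
Step 6: 1.37 × 1.662⁶ = 28.8740em
Difference: 28.8740 − 10.4531 = 18.4209em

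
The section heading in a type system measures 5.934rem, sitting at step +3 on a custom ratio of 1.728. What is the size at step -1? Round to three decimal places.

Moving from step +3 to step -1 is 4 steps down, so divide by r⁴.
5.934 ÷ 1.728⁴ = 5.934 ÷ 8.91610 ≈ 0.666

0.666rem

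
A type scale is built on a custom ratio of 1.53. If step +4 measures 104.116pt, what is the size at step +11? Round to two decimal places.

The gap is 11 − (4) = 7 steps, so the factor is 1.53^7.
104.116 × 1.53⁷ = 104.116 × 19.62637 ≈ 2043.419

2043.42pt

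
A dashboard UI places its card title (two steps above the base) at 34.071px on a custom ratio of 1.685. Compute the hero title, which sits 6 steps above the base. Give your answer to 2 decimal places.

34.071 × 1.685⁴ = 34.071 × 8.06120 ≈ 274.653

274.65px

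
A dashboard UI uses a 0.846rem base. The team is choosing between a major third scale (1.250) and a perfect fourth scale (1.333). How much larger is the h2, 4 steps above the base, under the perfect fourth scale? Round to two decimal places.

0.61rem

Major third: 0.846 × 1.250⁴ = 2.0654rem
Perfect fourth: 0.846 × 1.333⁴ = 2.6711rem
Difference: 2.6711 − 2.0654 = 0.6057rem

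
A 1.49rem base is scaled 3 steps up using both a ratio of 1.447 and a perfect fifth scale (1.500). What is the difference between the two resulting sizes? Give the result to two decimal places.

0.51rem

At 1.447: 1.49 × 1.447³ = 4.5143rem
Perfect fifth: 1.49 × 1.500³ = 5.0287rem
Difference: 5.0287 − 4.5143 = 0.5144rem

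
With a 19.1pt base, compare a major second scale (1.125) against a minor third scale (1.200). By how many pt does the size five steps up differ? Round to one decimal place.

13.1pt

Major second: 19.1 × 1.125⁵ = 34.419pt
Minor third: 19.1 × 1.200⁵ = 47.527pt
Difference: 47.527 − 34.419 = 13.108pt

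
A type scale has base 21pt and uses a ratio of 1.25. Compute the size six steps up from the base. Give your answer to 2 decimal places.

Each step on a modular scale multiplies by the ratio, so the size n steps from the base is base × ratioⁿ.
21.0 × 1.25⁶ = 21.0 × 3.81470 ≈ 80.11

80.11pt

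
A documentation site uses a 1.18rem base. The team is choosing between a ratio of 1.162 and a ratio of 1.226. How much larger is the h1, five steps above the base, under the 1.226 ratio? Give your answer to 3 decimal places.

0.769rem

At 1.162: 1.18 × 1.162⁵ = 2.49984rem
At 1.226: 1.18 × 1.226⁵ = 3.26839rem
Difference: 3.26839 − 2.49984 = 0.76855rem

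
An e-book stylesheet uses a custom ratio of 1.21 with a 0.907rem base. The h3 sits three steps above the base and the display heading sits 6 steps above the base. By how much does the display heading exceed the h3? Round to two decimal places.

Step 3: 0.907 × 1.21³ = 1.6068rem
Step 6: 0.907 × 1.21⁶ = 2.8466rem
Difference: 2.8466 − 1.6068 = 1.2398rem

1.24rem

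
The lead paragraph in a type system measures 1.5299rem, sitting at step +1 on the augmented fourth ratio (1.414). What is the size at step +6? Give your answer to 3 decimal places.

The gap is 6 − (1) = 5 steps, so the factor is 1.414^5.
1.5299 × 1.414⁵ = 1.5299 × 5.65258 ≈ 8.648

8.648rem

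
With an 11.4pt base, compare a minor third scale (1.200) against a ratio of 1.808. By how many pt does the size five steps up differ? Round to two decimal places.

Minor third: 11.4 × 1.200⁵ = 28.3668pt
At 1.808: 11.4 × 1.808⁵ = 220.2404pt
Difference: 220.2404 − 28.3668 = 191.8736pt

191.87pt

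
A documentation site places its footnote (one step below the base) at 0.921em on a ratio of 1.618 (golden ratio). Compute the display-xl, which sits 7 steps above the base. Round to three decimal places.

0.921 × 1.618⁸ = 0.921 × 46.97082 ≈ 43.260

43.260em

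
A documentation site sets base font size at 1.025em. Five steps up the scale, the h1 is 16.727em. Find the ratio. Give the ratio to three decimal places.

The ratio satisfies 1.025 × r⁵ = 16.727, so r = (16.727 / 1.025)^(1/5).
r = 16.3190^(1/5) ≈ 1.7480

1.748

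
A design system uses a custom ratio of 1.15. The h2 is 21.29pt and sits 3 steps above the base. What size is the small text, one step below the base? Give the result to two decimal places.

21.29 ÷ 1.15⁴ = 21.29 ÷ 1.74901 ≈ 12.173

12.17pt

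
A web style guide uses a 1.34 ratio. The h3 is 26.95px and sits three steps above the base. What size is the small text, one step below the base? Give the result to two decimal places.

Moving from step +3 to step -1 is 4 steps down, so divide by r⁴.
26.95 ÷ 1.34⁴ = 26.95 ÷ 3.22418 ≈ 8.359

8.36px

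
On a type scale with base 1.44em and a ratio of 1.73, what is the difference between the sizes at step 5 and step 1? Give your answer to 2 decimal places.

Step 1: 1.44 × 1.73 = 2.4912em
Step 5: 1.44 × 1.73⁵ = 22.3148em
Difference: 22.3148 − 2.4912 = 19.8236em

19.82em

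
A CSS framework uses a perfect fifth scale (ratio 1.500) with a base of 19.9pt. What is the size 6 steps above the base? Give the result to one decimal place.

A modular type scale is a geometric sequence: sizeₙ = base × rⁿ.
19.9 × 1.500⁶ = 19.9 × 11.39062 ≈ 226.67

226.7pt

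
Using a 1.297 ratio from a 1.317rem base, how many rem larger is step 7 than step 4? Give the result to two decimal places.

Step 4: 1.317 × 1.297⁴ = 3.7269rem
Step 7: 1.317 × 1.297⁷ = 8.1314rem
Difference: 8.1314 − 3.7269 = 4.4045rem

4.40rem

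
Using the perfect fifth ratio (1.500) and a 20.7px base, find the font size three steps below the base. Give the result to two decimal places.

6.13px

20.7 ÷ 1.500³ = 20.7 ÷ 3.37500 ≈ 6.13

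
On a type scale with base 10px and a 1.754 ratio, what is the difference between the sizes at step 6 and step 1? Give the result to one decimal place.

273.7px

Step 1: 10.0 × 1.754 = 17.540px
Step 6: 10.0 × 1.754⁶ = 291.191px
Difference: 291.191 − 17.540 = 273.651px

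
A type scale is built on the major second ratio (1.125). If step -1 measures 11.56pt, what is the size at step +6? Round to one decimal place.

11.56 × 1.125⁷ = 11.56 × 2.28070 ≈ 26.365

26.4pt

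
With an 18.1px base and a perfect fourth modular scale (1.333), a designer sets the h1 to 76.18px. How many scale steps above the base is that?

5

1.333ⁿ = 76.18 / 18.1 = 4.2088
n = ln(4.2088) / ln(1.333) = 1.4372 / 0.2874 ≈ 5.00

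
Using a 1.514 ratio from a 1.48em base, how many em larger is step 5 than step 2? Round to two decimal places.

8.38em

Step 2: 1.48 × 1.514² = 3.3925em
Step 5: 1.48 × 1.514⁵ = 11.7731em
Difference: 11.7731 − 3.3925 = 8.3806em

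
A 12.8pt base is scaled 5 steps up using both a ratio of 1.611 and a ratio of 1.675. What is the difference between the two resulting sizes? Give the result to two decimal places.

At 1.611: 12.8 × 1.611⁵ = 138.8953pt
At 1.675: 12.8 × 1.675⁵ = 168.7656pt
Difference: 168.7656 − 138.8953 = 29.8703pt

29.87pt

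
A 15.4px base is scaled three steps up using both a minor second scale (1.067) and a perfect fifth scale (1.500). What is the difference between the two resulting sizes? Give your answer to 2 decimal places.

33.27px

Minor second: 15.4 × 1.067³ = 18.7074px
Perfect fifth: 15.4 × 1.500³ = 51.9750px
Difference: 51.9750 − 18.7074 = 33.2676px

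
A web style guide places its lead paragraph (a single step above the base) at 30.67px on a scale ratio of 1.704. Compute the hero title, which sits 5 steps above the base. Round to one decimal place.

Moving from step +1 to step +5 is 4 steps up, so multiply by r⁴.
30.67 × 1.704⁴ = 30.67 × 8.43099 ≈ 258.578

258.6px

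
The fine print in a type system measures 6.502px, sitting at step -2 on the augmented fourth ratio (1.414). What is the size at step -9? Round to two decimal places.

Moving from step -2 to step -9 is 7 steps down, so divide by r⁷.
6.502 ÷ 1.414⁷ = 6.502 ÷ 11.30175 ≈ 0.575

0.58px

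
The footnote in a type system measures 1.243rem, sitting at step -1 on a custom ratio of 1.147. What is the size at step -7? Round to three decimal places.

0.546rem

1.243 ÷ 1.147⁶ = 1.243 ÷ 2.27709 ≈ 0.546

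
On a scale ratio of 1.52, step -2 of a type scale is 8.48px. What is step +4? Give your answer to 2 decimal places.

The gap is 4 − (-2) = 6 steps, so the factor is 1.52^6.
8.48 × 1.52⁶ = 8.48 × 12.33280 ≈ 104.582

104.58px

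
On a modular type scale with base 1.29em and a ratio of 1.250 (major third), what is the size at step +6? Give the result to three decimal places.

A modular type scale is a geometric sequence: sizeₙ = base × rⁿ.
1.29 × 1.250⁶ = 1.29 × 3.81470 ≈ 4.921

4.921em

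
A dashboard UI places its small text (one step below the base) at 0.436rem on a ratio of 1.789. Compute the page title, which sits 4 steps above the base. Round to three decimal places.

Moving from step -1 to step +4 is 5 steps up, so multiply by r⁵.
0.436 × 1.789⁵ = 0.436 × 18.32533 ≈ 7.990

7.990rem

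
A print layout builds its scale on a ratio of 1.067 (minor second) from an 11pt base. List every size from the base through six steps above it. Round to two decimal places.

11.00pt, 11.74pt, 12.52pt, 13.36pt, 14.26pt, 15.21pt, 16.23pt

Step 0: 11pt
Step 1: 11.0 × 1.067 = 11.74
Step 2: 11.0 × 1.067² = 12.52
Step 3: 11.0 × 1.067³ = 13.36
Step 4: 11.0 × 1.067⁴ = 14.26
Step 5: 11.0 × 1.067⁵ = 15.21
Step 6: 11.0 × 1.067⁶ = 16.23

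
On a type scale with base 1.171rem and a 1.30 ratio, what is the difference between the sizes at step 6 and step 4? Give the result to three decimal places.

Step 4: 1.171 × 1.30⁴ = 3.34449rem
Step 6: 1.171 × 1.30⁶ = 5.65219rem
Difference: 5.65219 − 3.34449 = 2.30770rem

2.308rem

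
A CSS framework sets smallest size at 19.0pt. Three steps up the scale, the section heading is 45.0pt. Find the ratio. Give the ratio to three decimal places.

1.333

The ratio satisfies 19.0 × r³ = 45.0, so r = (45.0 / 19.0)^(1/3).
r = 2.3684^(1/3) ≈ 1.3330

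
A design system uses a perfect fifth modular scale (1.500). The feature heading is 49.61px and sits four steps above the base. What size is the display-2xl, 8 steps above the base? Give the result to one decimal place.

251.2px

49.61 × 1.500⁴ = 49.61 × 5.06250 ≈ 251.151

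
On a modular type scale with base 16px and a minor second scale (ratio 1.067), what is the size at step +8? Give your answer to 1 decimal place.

26.9px

16.0 × 1.067⁸ = 16.0 × 1.68002 ≈ 26.88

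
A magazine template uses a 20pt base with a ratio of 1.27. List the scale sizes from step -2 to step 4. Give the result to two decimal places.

Step -2: 20.0 ÷ 1.27² = 12.40
Step -1: 20.0 ÷ 1.27 = 15.75
Step 0: 20pt
Step 1: 20.0 × 1.27 = 25.40
Step 2: 20.0 × 1.27² = 32.26
Step 3: 20.0 × 1.27³ = 40.97
Step 4: 20.0 × 1.27⁴ = 52.03

12.40pt, 15.75pt, 20.00pt, 25.40pt, 32.26pt, 40.97pt, 52.03pt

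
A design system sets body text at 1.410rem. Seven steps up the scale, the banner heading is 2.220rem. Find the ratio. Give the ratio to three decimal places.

r⁷ = 2.220 / 1.410, so r = (2.220/1.410)^(1/7).
r = 1.5745^(1/7) ≈ 1.0670

1.067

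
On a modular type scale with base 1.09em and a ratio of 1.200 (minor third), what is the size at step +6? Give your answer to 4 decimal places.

3.2547em

Every step multiplies by the scale ratio.
1.09 × 1.200⁶ = 1.09 × 2.98598 ≈ 3.2547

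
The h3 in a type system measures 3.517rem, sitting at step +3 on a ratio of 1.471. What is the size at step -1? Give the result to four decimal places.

The gap is -1 − (3) = -4 steps, so the factor is 1.471^-4.
3.517 ÷ 1.471⁴ = 3.517 ÷ 4.68221 ≈ 0.7511

0.7511rem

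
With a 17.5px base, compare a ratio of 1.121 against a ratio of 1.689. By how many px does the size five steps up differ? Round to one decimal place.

At 1.121: 17.5 × 1.121⁵ = 30.979px
At 1.689: 17.5 × 1.689⁵ = 240.539px
Difference: 240.539 − 30.979 = 209.560px

209.6px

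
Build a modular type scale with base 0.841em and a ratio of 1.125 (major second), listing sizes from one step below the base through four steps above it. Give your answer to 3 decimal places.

0.748em, 0.841em, 0.946em, 1.064em, 1.197em, 1.347em

Step -1: 0.841 ÷ 1.125 = 0.748
Step 0: 0.841em
Step 1: 0.841 × 1.125 = 0.946
Step 2: 0.841 × 1.125² = 1.064
Step 3: 0.841 × 1.125³ = 1.197
Step 4: 0.841 × 1.125⁴ = 1.347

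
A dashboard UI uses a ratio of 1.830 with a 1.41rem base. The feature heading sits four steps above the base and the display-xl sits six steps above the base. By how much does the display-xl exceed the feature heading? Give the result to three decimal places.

Step 4: 1.41 × 1.830⁴ = 15.81334rem
Step 6: 1.41 × 1.830⁶ = 52.95728rem
Difference: 52.95728 − 15.81334 = 37.14394rem

37.144rem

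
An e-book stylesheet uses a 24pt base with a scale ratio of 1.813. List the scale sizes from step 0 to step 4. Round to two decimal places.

Step 0: 24pt
Step 1: 24.0 × 1.813 = 43.51
Step 2: 24.0 × 1.813² = 78.89
Step 3: 24.0 × 1.813³ = 143.02
Step 4: 24.0 × 1.813⁴ = 259.30

24.00pt, 43.51pt, 78.89pt, 143.02pt, 259.30pt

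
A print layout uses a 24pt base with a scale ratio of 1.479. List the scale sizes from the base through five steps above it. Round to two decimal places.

Step 0: 24pt
Step 1: 24.0 × 1.479 = 35.50
Step 2: 24.0 × 1.479² = 52.50
Step 3: 24.0 × 1.479³ = 77.65
Step 4: 24.0 × 1.479⁴ = 114.84
Step 5: 24.0 × 1.479⁵ = 169.84

24.00pt, 35.50pt, 52.50pt, 77.65pt, 114.84pt, 169.84pt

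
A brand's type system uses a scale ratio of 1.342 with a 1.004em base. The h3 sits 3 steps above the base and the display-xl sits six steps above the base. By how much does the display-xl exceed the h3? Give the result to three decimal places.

3.438em

Step 3: 1.004 × 1.342³ = 2.42656em
Step 6: 1.004 × 1.342⁶ = 5.86474em
Difference: 5.86474 − 2.42656 = 3.43818em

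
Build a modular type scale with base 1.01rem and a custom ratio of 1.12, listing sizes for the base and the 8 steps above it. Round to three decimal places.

1.010rem, 1.131rem, 1.267rem, 1.419rem, 1.589rem, 1.780rem, 1.994rem, 2.233rem, 2.501rem

Step 0: 1.01rem
Step 1: 1.01 × 1.12 = 1.131
Step 2: 1.01 × 1.12² = 1.267
Step 3: 1.01 × 1.12³ = 1.419
Step 4: 1.01 × 1.12⁴ = 1.589
Step 5: 1.01 × 1.12⁵ = 1.780
Step 6: 1.01 × 1.12⁶ = 1.994
Step 7: 1.01 × 1.12⁷ = 2.233
Step 8: 1.01 × 1.12⁸ = 2.501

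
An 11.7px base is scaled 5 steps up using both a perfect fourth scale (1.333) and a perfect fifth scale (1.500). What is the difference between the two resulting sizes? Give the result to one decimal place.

39.6px

Perfect fourth: 11.7 × 1.333⁵ = 49.242px
Perfect fifth: 11.7 × 1.500⁵ = 88.847px
Difference: 88.847 − 49.242 = 39.605px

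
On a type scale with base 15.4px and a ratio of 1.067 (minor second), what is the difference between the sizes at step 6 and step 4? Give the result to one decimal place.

2.8px

Step 4: 15.4 × 1.067⁴ = 19.961px
Step 6: 15.4 × 1.067⁶ = 22.725px
Difference: 22.725 − 19.961 = 2.764px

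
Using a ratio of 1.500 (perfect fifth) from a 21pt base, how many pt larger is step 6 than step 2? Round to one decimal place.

192.0pt

Step 2: 21.0 × 1.500² = 47.250pt
Step 6: 21.0 × 1.500⁶ = 239.203pt
Difference: 239.203 − 47.250 = 191.953pt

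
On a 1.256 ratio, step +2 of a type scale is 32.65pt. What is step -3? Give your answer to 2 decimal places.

32.65 ÷ 1.256⁵ = 32.65 ÷ 3.12571 ≈ 10.446

10.45pt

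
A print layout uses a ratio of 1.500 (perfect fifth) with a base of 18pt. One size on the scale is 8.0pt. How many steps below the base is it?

2

1.500ⁿ = 18 / 8.0 = 2.2500
n = ln(2.2500) / ln(1.500) = 0.8109 / 0.4055 ≈ 2.00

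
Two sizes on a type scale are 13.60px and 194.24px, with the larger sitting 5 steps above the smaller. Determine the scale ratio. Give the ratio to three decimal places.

1.702

r⁵ = 194.24 / 13.60, so r = (194.24/13.60)^(1/5).
r = 14.2824^(1/5) ≈ 1.7020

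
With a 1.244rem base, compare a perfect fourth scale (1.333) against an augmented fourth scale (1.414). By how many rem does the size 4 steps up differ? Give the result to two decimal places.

1.05rem

Perfect fourth: 1.244 × 1.333⁴ = 3.9277rem
Augmented fourth: 1.244 × 1.414⁴ = 4.9730rem
Difference: 4.9730 − 3.9277 = 1.0453rem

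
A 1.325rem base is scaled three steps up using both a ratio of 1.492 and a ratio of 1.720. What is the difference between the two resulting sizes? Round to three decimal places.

2.341rem

At 1.492: 1.325 × 1.492³ = 4.40071rem
At 1.720: 1.325 × 1.720³ = 6.74219rem
Difference: 6.74219 − 4.40071 = 2.34148rem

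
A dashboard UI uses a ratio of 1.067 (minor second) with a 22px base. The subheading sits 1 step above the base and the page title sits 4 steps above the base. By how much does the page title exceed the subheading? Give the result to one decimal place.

Step 1: 22.0 × 1.067 = 23.474px
Step 4: 22.0 × 1.067⁴ = 28.515px
Difference: 28.515 − 23.474 = 5.041px

5.0px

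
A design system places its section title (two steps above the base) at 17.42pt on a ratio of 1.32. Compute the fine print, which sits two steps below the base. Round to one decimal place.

17.42 ÷ 1.32⁴ = 17.42 ÷ 3.03596 ≈ 5.738

5.7pt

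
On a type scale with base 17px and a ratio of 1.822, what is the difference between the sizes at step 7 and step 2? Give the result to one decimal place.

1076.7px

Step 2: 17.0 × 1.822² = 56.435px
Step 7: 17.0 × 1.822⁷ = 1133.150px
Difference: 1133.150 − 56.435 = 1076.715px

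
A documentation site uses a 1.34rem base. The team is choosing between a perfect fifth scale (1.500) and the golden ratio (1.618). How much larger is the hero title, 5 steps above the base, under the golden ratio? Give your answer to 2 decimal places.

4.68rem

Perfect fifth: 1.34 × 1.500⁵ = 10.1756rem
Golden ratio: 1.34 × 1.618⁵ = 14.8593rem
Difference: 14.8593 − 10.1756 = 4.6837rem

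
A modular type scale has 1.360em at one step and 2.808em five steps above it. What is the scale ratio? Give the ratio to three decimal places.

r⁵ = 2.808 / 1.360, so r = (2.808/1.360)^(1/5).
r = 2.0647^(1/5) ≈ 1.1560

1.156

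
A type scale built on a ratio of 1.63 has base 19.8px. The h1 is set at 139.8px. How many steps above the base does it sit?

1.63ⁿ = 139.8 / 19.8 = 7.0606
n = ln(7.0606) / ln(1.63) = 1.9545 / 0.4886 ≈ 4.00

4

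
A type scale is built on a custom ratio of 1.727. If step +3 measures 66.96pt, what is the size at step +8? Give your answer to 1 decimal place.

1028.7pt

66.96 × 1.727⁵ = 66.96 × 15.36249 ≈ 1028.673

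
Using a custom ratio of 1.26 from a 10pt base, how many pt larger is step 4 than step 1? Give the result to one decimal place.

12.6pt

Step 1: 10.0 × 1.26 = 12.600pt
Step 4: 10.0 × 1.26⁴ = 25.205pt
Difference: 25.205 − 12.600 = 12.605pt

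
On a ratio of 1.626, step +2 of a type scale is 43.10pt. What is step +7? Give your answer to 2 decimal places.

43.10 × 1.626⁵ = 43.10 × 11.36587 ≈ 489.869

489.87pt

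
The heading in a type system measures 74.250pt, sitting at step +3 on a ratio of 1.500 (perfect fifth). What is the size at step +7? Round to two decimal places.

375.89pt

74.250 × 1.500⁴ = 74.250 × 5.06250 ≈ 375.891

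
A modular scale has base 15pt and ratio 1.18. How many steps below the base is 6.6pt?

5

1.18ⁿ = 15 / 6.6 = 2.2727
n = ln(2.2727) / ln(1.18) = 0.8210 / 0.1655 ≈ 4.96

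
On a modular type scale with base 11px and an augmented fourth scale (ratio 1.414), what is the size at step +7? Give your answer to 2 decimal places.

124.32px

A modular type scale is a geometric sequence: sizeₙ = base × rⁿ.
11.0 × 1.414⁷ = 11.0 × 11.30175 ≈ 124.32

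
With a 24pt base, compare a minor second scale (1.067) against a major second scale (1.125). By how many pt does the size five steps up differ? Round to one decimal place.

10.1pt

Minor second: 24.0 × 1.067⁵ = 33.192pt
Major second: 24.0 × 1.125⁵ = 43.249pt
Difference: 43.249 − 33.192 = 10.057pt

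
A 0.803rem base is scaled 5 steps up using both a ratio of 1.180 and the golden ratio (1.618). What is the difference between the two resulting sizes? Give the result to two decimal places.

7.07rem

At 1.180: 0.803 × 1.180⁵ = 1.8371rem
Golden ratio: 0.803 × 1.618⁵ = 8.9045rem
Difference: 8.9045 − 1.8371 = 7.0674rem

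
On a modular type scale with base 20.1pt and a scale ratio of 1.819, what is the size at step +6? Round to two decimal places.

20.1 × 1.819⁶ = 20.1 × 36.22398 ≈ 728.10

728.10pt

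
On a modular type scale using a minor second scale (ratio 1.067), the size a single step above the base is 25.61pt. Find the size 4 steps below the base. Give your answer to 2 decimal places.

25.61 ÷ 1.067⁵ = 25.61 ÷ 1.38300 ≈ 18.518

18.52pt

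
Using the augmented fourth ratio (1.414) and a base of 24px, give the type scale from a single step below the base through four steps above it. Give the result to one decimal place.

Step -1: 24.0 ÷ 1.414 = 17.0
Step 0: 24px
Step 1: 24.0 × 1.414 = 33.9
Step 2: 24.0 × 1.414² = 48.0
Step 3: 24.0 × 1.414³ = 67.9
Step 4: 24.0 × 1.414⁴ = 95.9

17.0px, 24.0px, 33.9px, 48.0px, 67.9px, 95.9px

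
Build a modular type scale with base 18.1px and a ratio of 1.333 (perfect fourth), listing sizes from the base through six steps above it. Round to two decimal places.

18.10px, 24.13px, 32.16px, 42.87px, 57.15px, 76.18px, 101.55px

Step 0: 18.1px
Step 1: 18.1 × 1.333 = 24.13
Step 2: 18.1 × 1.333² = 32.16
Step 3: 18.1 × 1.333³ = 42.87
Step 4: 18.1 × 1.333⁴ = 57.15
Step 5: 18.1 × 1.333⁵ = 76.18
Step 6: 18.1 × 1.333⁶ = 101.55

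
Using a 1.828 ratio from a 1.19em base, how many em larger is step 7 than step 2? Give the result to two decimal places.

77.19em

Step 2: 1.19 × 1.828² = 3.9765em
Step 7: 1.19 × 1.828⁷ = 81.1672em
Difference: 81.1672 − 3.9765 = 77.1907em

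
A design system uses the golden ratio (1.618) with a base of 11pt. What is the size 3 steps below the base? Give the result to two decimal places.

2.60pt

Every step multiplies by the scale ratio.
11.0 ÷ 1.618³ = 11.0 ÷ 4.23580 ≈ 2.60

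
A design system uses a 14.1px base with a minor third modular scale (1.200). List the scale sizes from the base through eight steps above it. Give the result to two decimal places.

14.10px, 16.92px, 20.30px, 24.36px, 29.24px, 35.09px, 42.10px, 50.52px, 60.63px

Step 0: 14.1px
Step 1: 14.1 × 1.200 = 16.92
Step 2: 14.1 × 1.200² = 20.30
Step 3: 14.1 × 1.200³ = 24.36
Step 4: 14.1 × 1.200⁴ = 29.24
Step 5: 14.1 × 1.200⁵ = 35.09
Step 6: 14.1 × 1.200⁶ = 42.10
Step 7: 14.1 × 1.200⁷ = 50.52
Step 8: 14.1 × 1.200⁸ = 60.63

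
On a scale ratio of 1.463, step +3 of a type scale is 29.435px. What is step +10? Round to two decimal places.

Moving from step +3 to step +10 is 7 steps up, so multiply by r⁷.
29.435 × 1.463⁷ = 29.435 × 14.34532 ≈ 422.255

422.25px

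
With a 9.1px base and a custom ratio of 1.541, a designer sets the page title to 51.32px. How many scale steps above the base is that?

1.541ⁿ = 51.32 / 9.1 = 5.6396
n = ln(5.6396) / ln(1.541) = 1.7298 / 0.4324 ≈ 4.00

4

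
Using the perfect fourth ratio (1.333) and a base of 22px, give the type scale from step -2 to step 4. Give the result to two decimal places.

12.38px, 16.50px, 22.00px, 29.33px, 39.09px, 52.11px, 69.46px

Step -2: 22.0 ÷ 1.333² = 12.38
Step -1: 22.0 ÷ 1.333 = 16.50
Step 0: 22px
Step 1: 22.0 × 1.333 = 29.33
Step 2: 22.0 × 1.333² = 39.09
Step 3: 22.0 × 1.333³ = 52.11
Step 4: 22.0 × 1.333⁴ = 69.46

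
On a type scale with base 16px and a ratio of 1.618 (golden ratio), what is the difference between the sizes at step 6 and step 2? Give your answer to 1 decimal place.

Step 2: 16.0 × 1.618² = 41.887px
Step 6: 16.0 × 1.618⁶ = 287.072px
Difference: 287.072 − 41.887 = 245.185px

245.2px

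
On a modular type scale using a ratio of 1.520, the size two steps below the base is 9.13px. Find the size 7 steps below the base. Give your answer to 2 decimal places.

1.13px

9.13 ÷ 1.520⁵ = 9.13 ÷ 8.11368 ≈ 1.125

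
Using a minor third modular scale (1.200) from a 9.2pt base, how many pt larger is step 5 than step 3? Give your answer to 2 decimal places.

6.99pt

Step 3: 9.2 × 1.200³ = 15.8976pt
Step 5: 9.2 × 1.200⁵ = 22.8925pt
Difference: 22.8925 − 15.8976 = 6.9949pt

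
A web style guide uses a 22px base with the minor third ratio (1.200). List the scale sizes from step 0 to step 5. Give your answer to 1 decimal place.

Step 0: 22px
Step 1: 22.0 × 1.200 = 26.4
Step 2: 22.0 × 1.200² = 31.7
Step 3: 22.0 × 1.200³ = 38.0
Step 4: 22.0 × 1.200⁴ = 45.6
Step 5: 22.0 × 1.200⁵ = 54.7

22.0px, 26.4px, 31.7px, 38.0px, 45.6px, 54.7px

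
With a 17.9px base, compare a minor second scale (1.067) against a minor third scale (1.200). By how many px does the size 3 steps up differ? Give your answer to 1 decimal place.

Minor second: 17.9 × 1.067³ = 21.744px
Minor third: 17.9 × 1.200³ = 30.931px
Difference: 30.931 − 21.744 = 9.187px

9.2px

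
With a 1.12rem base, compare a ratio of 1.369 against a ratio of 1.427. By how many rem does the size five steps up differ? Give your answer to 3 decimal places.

1.242rem

At 1.369: 1.12 × 1.369⁵ = 5.38561rem
At 1.427: 1.12 × 1.427⁵ = 6.62732rem
Difference: 6.62732 − 5.38561 = 1.24171rem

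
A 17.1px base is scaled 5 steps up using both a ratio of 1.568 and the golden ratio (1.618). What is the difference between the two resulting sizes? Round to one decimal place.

27.5px

At 1.568: 17.1 × 1.568⁵ = 162.079px
Golden ratio: 17.1 × 1.618⁵ = 189.622px
Difference: 189.622 − 162.079 = 27.543px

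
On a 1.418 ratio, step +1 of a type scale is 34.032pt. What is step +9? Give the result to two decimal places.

34.032 × 1.418⁸ = 34.032 × 16.34594 ≈ 556.285

556.28pt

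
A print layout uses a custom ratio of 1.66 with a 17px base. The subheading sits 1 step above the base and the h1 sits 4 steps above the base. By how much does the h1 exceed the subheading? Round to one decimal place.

100.9px

Step 1: 17.0 × 1.66 = 28.220px
Step 4: 17.0 × 1.66⁴ = 129.087px
Difference: 129.087 − 28.220 = 100.867px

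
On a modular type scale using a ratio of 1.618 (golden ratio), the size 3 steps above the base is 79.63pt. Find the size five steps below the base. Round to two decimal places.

79.63 ÷ 1.618⁸ = 79.63 ÷ 46.97082 ≈ 1.695

1.70pt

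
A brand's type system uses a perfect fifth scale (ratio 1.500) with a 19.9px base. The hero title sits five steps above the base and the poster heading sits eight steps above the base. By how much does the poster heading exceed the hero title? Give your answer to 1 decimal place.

Step 5: 19.9 × 1.500⁵ = 151.116px
Step 8: 19.9 × 1.500⁸ = 510.015px
Difference: 510.015 − 151.116 = 358.899px

358.9px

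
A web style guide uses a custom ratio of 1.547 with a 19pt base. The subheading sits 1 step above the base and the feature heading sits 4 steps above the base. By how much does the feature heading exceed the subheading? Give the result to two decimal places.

79.43pt

Step 1: 19.0 × 1.547 = 29.3930pt
Step 4: 19.0 × 1.547⁴ = 108.8215pt
Difference: 108.8215 − 29.3930 = 79.4285pt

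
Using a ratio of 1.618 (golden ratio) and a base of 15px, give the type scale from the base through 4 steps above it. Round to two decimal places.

15.00px, 24.27px, 39.27px, 63.54px, 102.80px

Step 0: 15px
Step 1: 15.0 × 1.618 = 24.27
Step 2: 15.0 × 1.618² = 39.27
Step 3: 15.0 × 1.618³ = 63.54
Step 4: 15.0 × 1.618⁴ = 102.80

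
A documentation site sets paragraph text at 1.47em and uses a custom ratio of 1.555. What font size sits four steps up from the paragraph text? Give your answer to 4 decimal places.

1.47 × 1.555⁴ = 1.47 × 5.84684 ≈ 8.5949

8.5949em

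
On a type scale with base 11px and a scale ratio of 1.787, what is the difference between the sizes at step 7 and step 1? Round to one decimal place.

620.5px

Step 1: 11.0 × 1.787 = 19.657px
Step 7: 11.0 × 1.787⁷ = 640.125px
Difference: 640.125 − 19.657 = 620.468px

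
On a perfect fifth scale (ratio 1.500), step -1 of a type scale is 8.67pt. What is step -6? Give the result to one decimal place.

8.67 ÷ 1.500⁵ = 8.67 ÷ 7.59375 ≈ 1.142

1.1pt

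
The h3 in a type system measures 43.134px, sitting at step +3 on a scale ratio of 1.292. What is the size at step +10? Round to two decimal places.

43.134 × 1.292⁷ = 43.134 × 6.00949 ≈ 259.213

259.21px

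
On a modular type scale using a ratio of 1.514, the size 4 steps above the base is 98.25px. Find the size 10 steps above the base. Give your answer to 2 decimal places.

1183.28px

The gap is 10 − (4) = 6 steps, so the factor is 1.514^6.
98.25 × 1.514⁶ = 98.25 × 12.04357 ≈ 1183.281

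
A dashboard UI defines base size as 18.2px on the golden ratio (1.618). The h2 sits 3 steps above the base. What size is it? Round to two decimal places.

Every step multiplies by the scale ratio.
18.2 × 1.618³ = 18.2 × 4.23580 ≈ 77.09

77.09px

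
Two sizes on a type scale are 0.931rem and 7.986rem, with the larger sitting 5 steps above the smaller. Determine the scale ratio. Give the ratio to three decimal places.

1.537

r⁵ = 7.986 / 0.931, so r = (7.986/0.931)^(1/5).
r = 8.5779^(1/5) ≈ 1.5370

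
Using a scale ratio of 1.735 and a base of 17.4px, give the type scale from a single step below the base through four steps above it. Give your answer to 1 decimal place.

10.0px, 17.4px, 30.2px, 52.4px, 90.9px, 157.7px

Step -1: 17.4 ÷ 1.735 = 10.0
Step 0: 17.4px
Step 1: 17.4 × 1.735 = 30.2
Step 2: 17.4 × 1.735² = 52.4
Step 3: 17.4 × 1.735³ = 90.9
Step 4: 17.4 × 1.735⁴ = 157.7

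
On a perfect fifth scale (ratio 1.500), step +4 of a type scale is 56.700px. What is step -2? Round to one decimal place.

5.0px

Moving from step +4 to step -2 is 6 steps down, so divide by r⁶.
56.700 ÷ 1.500⁶ = 56.700 ÷ 11.39062 ≈ 4.978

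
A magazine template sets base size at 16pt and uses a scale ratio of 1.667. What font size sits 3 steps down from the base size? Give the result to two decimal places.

3.45pt

Every step multiplies by the scale ratio.
16.0 ÷ 1.667³ = 16.0 ÷ 4.63241 ≈ 3.45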